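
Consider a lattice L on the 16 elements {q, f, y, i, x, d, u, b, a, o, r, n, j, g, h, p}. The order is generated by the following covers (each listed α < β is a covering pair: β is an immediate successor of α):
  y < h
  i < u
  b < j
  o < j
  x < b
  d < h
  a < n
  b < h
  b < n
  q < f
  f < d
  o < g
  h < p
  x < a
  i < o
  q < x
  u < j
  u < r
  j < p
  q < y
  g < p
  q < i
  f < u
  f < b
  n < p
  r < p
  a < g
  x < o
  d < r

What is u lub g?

Common upper bounds of {u, g}: p.
The least among these is p.

p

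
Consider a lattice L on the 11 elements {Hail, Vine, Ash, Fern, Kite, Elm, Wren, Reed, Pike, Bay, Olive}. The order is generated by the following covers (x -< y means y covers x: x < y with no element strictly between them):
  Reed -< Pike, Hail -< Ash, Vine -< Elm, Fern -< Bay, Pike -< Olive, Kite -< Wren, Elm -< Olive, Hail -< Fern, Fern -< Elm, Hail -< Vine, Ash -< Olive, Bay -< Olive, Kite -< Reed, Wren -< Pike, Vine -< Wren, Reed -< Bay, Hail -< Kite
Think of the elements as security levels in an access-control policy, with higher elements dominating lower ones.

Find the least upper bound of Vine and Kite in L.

Common upper bounds of {Vine, Kite}: Olive, Pike, Wren.
The least among these is Wren.

Wren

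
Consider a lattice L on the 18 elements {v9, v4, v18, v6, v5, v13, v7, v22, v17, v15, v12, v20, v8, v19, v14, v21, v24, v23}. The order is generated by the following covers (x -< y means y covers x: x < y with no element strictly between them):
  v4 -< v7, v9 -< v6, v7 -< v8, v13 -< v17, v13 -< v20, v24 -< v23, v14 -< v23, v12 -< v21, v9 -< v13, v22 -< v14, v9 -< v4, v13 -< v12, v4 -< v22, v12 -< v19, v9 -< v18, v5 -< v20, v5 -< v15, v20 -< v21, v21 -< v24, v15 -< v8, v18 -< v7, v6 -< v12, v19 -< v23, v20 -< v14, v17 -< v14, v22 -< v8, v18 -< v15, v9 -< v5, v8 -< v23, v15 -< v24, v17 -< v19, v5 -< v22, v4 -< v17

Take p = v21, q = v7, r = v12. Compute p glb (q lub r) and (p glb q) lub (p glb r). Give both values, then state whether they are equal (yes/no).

q lub r = v23, so p glb (q lub r) = v21 glb v23 = v21.
p glb q = v9 and p glb r = v12, so (p glb q) lub (p glb r) = v9 lub v12 = v12.
Equal: no.

v21; v12; no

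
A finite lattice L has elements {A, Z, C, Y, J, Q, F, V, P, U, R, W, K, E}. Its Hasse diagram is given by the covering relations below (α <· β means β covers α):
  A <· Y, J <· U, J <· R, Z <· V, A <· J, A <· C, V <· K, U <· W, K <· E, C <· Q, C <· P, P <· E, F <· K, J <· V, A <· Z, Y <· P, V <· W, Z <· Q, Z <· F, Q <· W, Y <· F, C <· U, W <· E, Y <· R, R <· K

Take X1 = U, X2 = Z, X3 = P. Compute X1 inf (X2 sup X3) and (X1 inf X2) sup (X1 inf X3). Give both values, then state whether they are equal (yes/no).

X2 sup X3 = E, so X1 inf (X2 sup X3) = U inf E = U.
X1 inf X2 = A and X1 inf X3 = C, so (X1 inf X2) sup (X1 inf X3) = A sup C = C.
Equal: no.

U; C; no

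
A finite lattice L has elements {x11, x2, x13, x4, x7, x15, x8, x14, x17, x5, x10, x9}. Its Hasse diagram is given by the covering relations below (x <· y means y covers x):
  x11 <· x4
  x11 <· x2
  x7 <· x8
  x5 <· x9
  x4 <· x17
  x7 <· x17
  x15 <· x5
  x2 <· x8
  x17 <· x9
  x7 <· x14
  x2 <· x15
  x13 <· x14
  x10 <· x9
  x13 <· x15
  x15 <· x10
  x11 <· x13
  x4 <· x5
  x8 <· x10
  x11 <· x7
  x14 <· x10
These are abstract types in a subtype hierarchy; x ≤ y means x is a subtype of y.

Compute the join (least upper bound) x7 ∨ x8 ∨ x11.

Common upper bounds of {x7, x8, x11}: x10, x8, x9.
The least among these is x8.

x8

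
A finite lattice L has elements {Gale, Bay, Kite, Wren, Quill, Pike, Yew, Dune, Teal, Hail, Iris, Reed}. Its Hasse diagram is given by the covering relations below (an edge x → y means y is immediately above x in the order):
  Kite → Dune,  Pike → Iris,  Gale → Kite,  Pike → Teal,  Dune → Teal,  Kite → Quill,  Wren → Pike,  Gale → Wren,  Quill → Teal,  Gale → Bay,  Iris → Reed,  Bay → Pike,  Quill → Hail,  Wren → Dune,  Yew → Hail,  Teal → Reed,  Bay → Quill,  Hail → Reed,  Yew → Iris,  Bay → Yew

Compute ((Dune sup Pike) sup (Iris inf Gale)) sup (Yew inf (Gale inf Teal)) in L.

Teal

Dune ∨ Pike = Teal
Iris ∧ Gale = Gale
Teal ∨ Gale = Teal
Gale ∧ Teal = Gale
Yew ∧ Gale = Gale
Teal ∨ Gale = Teal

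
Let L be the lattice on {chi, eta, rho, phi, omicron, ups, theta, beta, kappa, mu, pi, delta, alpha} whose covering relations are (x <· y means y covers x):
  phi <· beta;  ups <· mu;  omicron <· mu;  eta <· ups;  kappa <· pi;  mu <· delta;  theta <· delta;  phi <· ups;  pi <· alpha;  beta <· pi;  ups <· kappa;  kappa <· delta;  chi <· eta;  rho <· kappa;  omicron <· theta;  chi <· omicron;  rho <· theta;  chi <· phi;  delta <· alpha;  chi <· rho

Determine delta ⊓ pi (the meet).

kappa

Common lower bounds of {delta, pi}: chi, eta, kappa, phi, rho, ups.
The greatest among these is kappa.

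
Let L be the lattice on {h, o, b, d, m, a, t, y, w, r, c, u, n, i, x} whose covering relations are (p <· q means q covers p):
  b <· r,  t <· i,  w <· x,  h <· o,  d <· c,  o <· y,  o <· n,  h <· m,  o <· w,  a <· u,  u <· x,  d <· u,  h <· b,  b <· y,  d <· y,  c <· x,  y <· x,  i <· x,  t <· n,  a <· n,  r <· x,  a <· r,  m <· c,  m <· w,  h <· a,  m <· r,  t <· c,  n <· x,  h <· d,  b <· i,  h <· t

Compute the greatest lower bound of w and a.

Common lower bounds of {w, a}: h.
The greatest among these is h.

h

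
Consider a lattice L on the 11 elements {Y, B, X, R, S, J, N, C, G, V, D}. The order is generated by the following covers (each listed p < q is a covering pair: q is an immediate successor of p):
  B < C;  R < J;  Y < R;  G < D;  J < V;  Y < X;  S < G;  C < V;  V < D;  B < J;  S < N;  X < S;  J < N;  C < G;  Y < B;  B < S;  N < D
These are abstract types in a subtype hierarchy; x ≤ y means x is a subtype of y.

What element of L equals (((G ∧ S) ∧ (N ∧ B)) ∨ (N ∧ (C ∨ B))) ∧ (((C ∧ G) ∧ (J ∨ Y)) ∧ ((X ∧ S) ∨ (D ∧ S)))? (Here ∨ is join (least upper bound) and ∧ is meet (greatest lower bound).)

G ∧ S = S
N ∧ B = B
S ∧ B = B
C ∨ B = C
N ∧ C = B
B ∨ B = B
C ∧ G = C
J ∨ Y = J
C ∧ J = B
X ∧ S = X
D ∧ S = S
X ∨ S = S
B ∧ S = B
B ∧ B = B

B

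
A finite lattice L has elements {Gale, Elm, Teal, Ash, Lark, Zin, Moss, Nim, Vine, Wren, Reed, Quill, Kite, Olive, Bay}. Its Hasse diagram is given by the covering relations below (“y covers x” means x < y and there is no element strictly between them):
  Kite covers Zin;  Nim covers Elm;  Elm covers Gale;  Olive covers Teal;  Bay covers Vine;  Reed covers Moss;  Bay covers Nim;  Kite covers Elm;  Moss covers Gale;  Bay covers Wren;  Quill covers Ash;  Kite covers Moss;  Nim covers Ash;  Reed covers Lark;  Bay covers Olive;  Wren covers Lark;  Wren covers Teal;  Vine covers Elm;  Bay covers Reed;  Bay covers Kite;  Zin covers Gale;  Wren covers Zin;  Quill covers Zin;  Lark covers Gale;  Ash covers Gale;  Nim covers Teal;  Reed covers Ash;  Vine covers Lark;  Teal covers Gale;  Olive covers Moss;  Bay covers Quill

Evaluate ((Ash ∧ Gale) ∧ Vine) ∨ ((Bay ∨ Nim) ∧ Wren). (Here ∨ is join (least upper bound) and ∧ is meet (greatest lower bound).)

Ash ∧ Gale = Gale
Gale ∧ Vine = Gale
Bay ∨ Nim = Bay
Bay ∧ Wren = Wren
Gale ∨ Wren = Wren

Wren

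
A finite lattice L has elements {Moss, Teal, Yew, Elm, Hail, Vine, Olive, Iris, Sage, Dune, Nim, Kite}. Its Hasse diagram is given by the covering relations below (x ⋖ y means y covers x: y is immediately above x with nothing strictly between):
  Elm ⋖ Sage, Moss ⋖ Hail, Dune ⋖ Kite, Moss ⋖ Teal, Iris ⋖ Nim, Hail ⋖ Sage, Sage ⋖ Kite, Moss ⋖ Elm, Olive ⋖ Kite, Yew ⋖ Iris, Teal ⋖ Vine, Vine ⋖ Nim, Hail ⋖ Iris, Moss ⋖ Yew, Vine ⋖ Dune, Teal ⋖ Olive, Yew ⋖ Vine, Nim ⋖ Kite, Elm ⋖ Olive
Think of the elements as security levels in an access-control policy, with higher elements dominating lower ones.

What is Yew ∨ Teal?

Vine

Common upper bounds of {Yew, Teal}: Dune, Kite, Nim, Vine.
The least among these is Vine.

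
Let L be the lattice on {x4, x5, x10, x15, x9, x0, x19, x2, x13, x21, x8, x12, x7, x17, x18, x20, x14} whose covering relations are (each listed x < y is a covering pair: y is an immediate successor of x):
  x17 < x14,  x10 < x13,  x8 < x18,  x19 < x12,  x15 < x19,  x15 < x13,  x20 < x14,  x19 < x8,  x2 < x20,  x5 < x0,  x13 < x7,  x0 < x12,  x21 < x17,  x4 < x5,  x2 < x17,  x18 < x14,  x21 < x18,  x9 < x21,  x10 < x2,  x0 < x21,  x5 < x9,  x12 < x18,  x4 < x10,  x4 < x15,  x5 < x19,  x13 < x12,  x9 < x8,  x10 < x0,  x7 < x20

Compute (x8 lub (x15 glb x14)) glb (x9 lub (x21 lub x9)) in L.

x9

x15 ∧ x14 = x15
x8 ∨ x15 = x8
x21 ∨ x9 = x21
x9 ∨ x21 = x21
x8 ∧ x21 = x9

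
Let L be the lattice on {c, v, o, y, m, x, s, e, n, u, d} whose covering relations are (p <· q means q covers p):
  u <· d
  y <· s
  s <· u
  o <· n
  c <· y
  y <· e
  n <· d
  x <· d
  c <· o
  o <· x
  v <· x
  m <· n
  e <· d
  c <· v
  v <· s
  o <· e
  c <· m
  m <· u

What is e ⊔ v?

Common upper bounds of {e, v}: d.
The least among these is d.

d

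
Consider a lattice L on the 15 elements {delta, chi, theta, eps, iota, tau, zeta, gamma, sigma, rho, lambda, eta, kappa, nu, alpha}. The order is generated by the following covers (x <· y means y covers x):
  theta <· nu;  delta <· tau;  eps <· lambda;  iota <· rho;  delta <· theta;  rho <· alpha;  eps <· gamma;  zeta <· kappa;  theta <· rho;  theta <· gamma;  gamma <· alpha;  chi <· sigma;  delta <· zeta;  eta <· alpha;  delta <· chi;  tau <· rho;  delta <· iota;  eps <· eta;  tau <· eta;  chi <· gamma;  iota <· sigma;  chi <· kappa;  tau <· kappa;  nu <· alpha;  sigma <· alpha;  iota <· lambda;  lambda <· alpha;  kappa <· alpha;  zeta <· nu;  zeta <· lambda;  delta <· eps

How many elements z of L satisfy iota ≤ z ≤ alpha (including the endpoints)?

5

The interval [iota, alpha] = {alpha, iota, lambda, rho, sigma}, which has 5 elements.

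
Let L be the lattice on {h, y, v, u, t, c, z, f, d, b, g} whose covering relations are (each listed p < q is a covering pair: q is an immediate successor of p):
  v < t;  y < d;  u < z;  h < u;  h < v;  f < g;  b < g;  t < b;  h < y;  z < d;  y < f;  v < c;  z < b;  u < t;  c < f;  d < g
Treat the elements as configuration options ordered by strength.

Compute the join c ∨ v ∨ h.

c

Common upper bounds of {c, v, h}: c, f, g.
The least among these is c.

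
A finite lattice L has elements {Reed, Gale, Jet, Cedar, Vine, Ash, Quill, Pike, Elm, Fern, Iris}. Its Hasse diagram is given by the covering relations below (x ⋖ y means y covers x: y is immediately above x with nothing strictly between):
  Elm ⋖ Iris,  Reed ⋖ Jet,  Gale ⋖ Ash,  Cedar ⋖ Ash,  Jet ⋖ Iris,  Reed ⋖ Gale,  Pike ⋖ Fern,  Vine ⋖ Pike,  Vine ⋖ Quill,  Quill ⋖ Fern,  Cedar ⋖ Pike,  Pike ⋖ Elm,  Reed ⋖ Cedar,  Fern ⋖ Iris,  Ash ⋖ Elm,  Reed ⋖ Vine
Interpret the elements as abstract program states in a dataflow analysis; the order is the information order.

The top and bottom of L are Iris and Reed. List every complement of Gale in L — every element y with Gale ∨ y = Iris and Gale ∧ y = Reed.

Fern, Jet, Quill

Need y with Gale ∨ y = Iris and Gale ∧ y = Reed.
Checking each element gives: Fern, Jet, Quill.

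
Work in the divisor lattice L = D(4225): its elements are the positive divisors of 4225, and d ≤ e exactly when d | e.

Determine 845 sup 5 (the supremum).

845

In the divisibility order, the join is the least common multiple: lcm(845, 5) = 845.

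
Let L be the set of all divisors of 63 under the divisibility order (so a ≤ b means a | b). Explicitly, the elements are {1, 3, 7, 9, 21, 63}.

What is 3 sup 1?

3

In the divisibility order, the join is the least common multiple: lcm(3, 1) = 3.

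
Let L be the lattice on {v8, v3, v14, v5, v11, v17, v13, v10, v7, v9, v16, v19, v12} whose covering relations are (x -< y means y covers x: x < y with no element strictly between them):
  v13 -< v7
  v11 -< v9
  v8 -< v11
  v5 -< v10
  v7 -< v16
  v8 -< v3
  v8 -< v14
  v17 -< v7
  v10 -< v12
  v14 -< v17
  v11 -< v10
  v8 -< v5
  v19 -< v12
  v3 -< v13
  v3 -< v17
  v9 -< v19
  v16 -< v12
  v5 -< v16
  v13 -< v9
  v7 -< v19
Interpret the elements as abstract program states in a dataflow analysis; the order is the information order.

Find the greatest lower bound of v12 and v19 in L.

v19

Common lower bounds of {v12, v19}: v11, v13, v14, v17, v19, v3, v7, v8, v9.
The greatest among these is v19.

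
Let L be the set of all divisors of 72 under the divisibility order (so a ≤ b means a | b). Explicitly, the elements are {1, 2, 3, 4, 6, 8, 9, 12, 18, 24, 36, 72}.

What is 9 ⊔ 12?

In the divisibility order, the join is the least common multiple: lcm(9, 12) = 36.

36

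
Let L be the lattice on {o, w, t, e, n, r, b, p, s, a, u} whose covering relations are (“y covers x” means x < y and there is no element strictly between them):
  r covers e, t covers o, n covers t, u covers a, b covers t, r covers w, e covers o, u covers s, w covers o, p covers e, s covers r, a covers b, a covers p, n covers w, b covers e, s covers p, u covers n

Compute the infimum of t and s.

o

Common lower bounds of {t, s}: o.
The greatest among these is o.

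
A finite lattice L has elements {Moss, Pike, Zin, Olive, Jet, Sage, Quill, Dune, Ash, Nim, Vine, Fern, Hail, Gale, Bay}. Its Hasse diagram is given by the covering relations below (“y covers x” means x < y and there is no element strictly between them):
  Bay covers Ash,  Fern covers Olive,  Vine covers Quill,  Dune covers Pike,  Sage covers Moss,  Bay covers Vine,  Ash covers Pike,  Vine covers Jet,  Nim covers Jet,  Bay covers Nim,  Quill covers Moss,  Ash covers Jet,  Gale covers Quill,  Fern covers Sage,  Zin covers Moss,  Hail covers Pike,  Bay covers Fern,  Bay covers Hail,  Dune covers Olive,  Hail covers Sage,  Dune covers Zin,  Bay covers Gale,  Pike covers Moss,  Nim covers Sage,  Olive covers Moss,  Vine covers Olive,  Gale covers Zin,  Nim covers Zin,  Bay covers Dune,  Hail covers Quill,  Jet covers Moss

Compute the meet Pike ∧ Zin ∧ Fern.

Common lower bounds of {Pike, Zin, Fern}: Moss.
The greatest among these is Moss.

Moss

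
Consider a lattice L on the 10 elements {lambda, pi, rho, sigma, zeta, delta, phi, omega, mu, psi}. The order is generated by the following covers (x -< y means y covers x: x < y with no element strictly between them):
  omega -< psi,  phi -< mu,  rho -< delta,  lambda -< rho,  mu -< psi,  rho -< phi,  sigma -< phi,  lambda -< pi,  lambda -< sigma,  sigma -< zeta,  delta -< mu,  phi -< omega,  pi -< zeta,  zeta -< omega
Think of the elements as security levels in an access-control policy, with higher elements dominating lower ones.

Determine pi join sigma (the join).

zeta

Common upper bounds of {pi, sigma}: omega, psi, zeta.
The least among these is zeta.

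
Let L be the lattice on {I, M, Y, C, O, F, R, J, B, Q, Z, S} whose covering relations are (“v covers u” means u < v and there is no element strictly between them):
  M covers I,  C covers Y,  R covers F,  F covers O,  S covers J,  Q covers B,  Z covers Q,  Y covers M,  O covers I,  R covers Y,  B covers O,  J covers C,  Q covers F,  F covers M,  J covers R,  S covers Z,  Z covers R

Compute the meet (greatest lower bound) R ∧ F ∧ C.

M

Common lower bounds of {R, F, C}: I, M.
The greatest among these is M.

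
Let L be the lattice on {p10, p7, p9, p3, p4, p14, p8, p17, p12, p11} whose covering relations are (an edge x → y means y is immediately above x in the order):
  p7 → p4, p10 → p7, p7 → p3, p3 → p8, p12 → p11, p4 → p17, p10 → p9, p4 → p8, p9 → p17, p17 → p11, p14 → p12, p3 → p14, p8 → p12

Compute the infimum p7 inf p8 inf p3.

p7

Common lower bounds of {p7, p8, p3}: p10, p7.
The greatest among these is p7.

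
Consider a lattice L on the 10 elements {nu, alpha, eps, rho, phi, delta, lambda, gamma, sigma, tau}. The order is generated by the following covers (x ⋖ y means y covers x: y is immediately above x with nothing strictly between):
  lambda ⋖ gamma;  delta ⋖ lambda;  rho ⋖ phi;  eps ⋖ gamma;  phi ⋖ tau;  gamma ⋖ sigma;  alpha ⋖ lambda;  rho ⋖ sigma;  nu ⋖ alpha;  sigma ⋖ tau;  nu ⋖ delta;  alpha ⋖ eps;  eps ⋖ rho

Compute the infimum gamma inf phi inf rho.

eps

Common lower bounds of {gamma, phi, rho}: alpha, eps, nu.
The greatest among these is eps.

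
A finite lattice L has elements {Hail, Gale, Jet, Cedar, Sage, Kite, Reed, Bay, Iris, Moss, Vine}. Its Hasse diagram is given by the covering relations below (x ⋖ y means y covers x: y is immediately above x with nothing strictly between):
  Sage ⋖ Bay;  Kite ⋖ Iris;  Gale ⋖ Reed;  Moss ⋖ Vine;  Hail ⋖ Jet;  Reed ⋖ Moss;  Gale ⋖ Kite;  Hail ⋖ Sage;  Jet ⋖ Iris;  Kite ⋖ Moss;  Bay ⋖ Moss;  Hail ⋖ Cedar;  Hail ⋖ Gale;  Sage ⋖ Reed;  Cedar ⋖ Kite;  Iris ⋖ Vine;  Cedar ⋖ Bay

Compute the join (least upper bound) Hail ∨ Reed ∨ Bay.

Moss

Common upper bounds of {Hail, Reed, Bay}: Moss, Vine.
The least among these is Moss.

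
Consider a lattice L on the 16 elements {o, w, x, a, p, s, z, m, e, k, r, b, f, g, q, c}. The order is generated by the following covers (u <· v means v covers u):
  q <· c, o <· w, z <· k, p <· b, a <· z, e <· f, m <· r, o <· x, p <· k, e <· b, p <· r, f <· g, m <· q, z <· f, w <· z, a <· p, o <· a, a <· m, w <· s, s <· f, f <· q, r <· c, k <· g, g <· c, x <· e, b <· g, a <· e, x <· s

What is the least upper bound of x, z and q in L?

Common upper bounds of {x, z, q}: c, q.
The least among these is q.

q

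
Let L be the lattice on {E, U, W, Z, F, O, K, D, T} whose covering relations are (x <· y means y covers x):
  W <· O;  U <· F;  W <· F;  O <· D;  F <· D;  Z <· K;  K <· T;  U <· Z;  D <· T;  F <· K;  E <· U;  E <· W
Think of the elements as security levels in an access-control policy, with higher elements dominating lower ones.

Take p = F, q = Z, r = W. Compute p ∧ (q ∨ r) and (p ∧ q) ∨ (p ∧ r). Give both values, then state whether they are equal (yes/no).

q ∨ r = K, so p ∧ (q ∨ r) = F ∧ K = F.
p ∧ q = U and p ∧ r = W, so (p ∧ q) ∨ (p ∧ r) = U ∨ W = F.
Equal: yes.

F; F; yes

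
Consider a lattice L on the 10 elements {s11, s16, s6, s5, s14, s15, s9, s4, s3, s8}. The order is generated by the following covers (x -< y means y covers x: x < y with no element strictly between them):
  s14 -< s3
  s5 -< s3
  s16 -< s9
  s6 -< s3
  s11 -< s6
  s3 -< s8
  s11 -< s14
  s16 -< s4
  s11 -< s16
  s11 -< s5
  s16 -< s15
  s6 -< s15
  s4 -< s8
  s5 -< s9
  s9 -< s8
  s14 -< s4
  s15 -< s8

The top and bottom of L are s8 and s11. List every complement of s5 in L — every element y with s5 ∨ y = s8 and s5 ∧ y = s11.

Need y with s5 ∨ y = s8 and s5 ∧ y = s11.
Checking each element gives: s15, s4.

s15, s4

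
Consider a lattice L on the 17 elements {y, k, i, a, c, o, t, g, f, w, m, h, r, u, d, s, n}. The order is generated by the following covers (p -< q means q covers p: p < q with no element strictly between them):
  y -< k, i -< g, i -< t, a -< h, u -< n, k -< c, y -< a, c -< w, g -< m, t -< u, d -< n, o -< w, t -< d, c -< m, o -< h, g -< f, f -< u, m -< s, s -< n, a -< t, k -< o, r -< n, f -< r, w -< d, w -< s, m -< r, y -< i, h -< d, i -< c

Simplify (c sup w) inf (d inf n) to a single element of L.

c ∨ w = w
d ∧ n = d
w ∧ d = w

w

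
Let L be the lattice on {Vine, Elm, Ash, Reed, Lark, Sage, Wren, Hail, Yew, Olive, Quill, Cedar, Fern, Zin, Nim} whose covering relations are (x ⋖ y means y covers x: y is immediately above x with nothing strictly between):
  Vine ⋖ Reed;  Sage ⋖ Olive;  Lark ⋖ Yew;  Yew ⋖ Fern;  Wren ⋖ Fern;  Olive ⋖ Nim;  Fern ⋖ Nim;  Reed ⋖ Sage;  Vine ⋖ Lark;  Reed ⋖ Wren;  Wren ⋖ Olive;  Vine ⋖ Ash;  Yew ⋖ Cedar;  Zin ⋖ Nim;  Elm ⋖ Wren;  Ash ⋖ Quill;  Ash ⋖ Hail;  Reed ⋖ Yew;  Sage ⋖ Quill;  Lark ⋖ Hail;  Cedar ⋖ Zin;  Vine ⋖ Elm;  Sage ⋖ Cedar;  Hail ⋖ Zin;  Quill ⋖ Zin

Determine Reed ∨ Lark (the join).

Yew

Common upper bounds of {Reed, Lark}: Cedar, Fern, Nim, Yew, Zin.
The least among these is Yew.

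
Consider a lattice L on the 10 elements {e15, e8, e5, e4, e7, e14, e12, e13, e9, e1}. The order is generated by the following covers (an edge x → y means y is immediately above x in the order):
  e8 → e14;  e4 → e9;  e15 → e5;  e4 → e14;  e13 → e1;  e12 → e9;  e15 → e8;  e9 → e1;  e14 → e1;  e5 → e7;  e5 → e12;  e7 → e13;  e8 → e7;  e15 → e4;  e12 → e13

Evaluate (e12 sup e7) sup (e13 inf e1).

e12 ∨ e7 = e13
e13 ∧ e1 = e13
e13 ∨ e13 = e13

e13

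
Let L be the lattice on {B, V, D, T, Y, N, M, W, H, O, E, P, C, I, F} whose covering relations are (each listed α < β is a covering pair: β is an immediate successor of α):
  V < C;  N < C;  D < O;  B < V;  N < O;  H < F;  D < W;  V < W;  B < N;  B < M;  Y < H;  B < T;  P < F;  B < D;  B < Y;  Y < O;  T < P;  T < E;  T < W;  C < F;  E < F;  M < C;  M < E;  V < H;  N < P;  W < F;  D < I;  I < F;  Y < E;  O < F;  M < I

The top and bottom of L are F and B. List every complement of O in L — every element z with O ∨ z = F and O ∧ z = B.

M, T, V

Need z with O ∨ z = F and O ∧ z = B.
Checking each element gives: M, T, V.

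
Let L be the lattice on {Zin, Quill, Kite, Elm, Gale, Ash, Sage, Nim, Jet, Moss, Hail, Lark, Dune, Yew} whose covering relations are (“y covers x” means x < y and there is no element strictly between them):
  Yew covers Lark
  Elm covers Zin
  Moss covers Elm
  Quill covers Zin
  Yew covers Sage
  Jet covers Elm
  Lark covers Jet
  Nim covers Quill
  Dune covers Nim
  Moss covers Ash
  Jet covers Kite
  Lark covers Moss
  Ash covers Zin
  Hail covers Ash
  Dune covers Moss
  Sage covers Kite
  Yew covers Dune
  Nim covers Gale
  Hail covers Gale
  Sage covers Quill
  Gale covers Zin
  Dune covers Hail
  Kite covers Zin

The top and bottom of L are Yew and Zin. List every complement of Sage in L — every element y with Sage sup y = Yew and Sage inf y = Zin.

Need y with Sage ∨ y = Yew and Sage ∧ y = Zin.
Checking each element gives: Ash, Elm, Gale, Hail, Moss.

Ash, Elm, Gale, Hail, Moss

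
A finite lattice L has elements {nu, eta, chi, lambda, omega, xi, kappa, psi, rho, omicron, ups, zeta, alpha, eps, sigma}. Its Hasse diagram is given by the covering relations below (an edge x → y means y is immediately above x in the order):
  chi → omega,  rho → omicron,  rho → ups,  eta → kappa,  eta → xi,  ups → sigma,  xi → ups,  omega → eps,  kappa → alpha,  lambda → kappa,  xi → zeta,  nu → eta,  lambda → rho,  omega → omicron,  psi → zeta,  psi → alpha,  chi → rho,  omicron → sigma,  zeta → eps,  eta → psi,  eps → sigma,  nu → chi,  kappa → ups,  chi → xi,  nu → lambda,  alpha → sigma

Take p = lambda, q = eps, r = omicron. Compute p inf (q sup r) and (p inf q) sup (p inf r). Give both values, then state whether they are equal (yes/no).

lambda; lambda; yes

q sup r = sigma, so p inf (q sup r) = lambda inf sigma = lambda.
p inf q = nu and p inf r = lambda, so (p inf q) sup (p inf r) = nu sup lambda = lambda.
Equal: yes.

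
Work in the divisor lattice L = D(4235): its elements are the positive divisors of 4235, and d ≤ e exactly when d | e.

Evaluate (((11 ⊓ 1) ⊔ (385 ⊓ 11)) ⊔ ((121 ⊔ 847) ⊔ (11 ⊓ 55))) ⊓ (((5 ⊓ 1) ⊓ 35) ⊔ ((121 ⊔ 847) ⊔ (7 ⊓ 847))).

847

11 ∧ 1 = 1
385 ∧ 11 = 11
1 ∨ 11 = 11
121 ∨ 847 = 847
11 ∧ 55 = 11
847 ∨ 11 = 847
11 ∨ 847 = 847
5 ∧ 1 = 1
1 ∧ 35 = 1
121 ∨ 847 = 847
7 ∧ 847 = 7
847 ∨ 7 = 847
1 ∨ 847 = 847
847 ∧ 847 = 847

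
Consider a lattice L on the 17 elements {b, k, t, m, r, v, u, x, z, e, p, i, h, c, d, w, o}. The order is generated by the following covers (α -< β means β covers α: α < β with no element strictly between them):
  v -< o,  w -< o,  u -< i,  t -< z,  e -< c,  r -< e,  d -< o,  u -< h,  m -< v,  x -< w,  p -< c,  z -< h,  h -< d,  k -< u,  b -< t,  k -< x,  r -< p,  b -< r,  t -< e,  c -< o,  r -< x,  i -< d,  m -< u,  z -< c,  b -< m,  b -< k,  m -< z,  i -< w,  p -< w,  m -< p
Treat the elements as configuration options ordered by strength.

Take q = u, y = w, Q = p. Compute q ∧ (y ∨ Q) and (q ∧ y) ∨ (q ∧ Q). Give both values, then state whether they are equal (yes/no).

y ∨ Q = w, so q ∧ (y ∨ Q) = u ∧ w = u.
q ∧ y = u and q ∧ Q = m, so (q ∧ y) ∨ (q ∧ Q) = u ∨ m = u.
Equal: yes.

u; u; yes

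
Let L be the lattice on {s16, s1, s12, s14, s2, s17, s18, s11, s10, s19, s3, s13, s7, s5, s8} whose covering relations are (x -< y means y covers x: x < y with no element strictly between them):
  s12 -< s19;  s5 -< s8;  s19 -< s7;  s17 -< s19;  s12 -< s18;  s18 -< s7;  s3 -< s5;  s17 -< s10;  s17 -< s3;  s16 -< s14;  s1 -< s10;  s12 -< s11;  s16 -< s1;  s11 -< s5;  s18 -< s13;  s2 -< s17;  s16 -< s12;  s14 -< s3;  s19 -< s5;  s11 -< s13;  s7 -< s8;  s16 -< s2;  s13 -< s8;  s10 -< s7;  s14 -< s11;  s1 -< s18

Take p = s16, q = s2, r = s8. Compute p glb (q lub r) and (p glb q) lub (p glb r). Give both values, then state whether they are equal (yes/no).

q lub r = s8, so p glb (q lub r) = s16 glb s8 = s16.
p glb q = s16 and p glb r = s16, so (p glb q) lub (p glb r) = s16 lub s16 = s16.
Equal: yes.

s16; s16; yes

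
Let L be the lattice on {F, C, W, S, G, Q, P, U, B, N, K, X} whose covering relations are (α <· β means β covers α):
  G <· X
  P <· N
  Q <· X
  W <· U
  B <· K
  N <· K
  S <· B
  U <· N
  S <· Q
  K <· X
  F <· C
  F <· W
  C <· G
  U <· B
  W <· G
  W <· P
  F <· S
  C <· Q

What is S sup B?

Common upper bounds of {S, B}: B, K, X.
The least among these is B.

B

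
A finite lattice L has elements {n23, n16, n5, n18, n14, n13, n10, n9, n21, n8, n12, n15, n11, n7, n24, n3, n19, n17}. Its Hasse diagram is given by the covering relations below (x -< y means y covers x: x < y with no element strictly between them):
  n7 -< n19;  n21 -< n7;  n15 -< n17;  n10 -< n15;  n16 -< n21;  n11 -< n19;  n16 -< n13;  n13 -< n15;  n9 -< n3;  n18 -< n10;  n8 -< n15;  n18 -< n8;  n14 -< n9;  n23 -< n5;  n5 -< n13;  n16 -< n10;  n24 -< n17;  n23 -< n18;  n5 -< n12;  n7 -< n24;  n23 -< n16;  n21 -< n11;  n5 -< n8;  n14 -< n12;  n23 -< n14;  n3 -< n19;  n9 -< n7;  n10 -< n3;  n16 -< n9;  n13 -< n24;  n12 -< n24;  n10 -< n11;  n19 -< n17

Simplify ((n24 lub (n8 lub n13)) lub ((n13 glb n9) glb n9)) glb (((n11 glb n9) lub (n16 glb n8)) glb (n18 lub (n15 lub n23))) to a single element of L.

n8 ∨ n13 = n15
n24 ∨ n15 = n17
n13 ∧ n9 = n16
n16 ∧ n9 = n16
n17 ∨ n16 = n17
n11 ∧ n9 = n16
n16 ∧ n8 = n23
n16 ∨ n23 = n16
n15 ∨ n23 = n15
n18 ∨ n15 = n15
n16 ∧ n15 = n16
n17 ∧ n16 = n16

n16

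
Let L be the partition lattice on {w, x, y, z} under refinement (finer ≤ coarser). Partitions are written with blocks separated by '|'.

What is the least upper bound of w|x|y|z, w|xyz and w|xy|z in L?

The join of w|x|y|z, w|xyz, w|xy|z merges any blocks that overlap across the partitions, giving w|xyz.

w|xyz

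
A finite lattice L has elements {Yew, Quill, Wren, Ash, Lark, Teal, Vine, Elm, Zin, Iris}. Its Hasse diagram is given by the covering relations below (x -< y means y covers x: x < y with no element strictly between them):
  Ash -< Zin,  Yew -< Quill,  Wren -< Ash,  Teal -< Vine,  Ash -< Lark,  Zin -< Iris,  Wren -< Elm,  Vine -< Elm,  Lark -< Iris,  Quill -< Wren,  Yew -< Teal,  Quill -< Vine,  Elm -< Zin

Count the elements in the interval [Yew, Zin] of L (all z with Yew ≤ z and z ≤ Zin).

The interval [Yew, Zin] = {Ash, Elm, Quill, Teal, Vine, Wren, Yew, Zin}, which has 8 elements.

8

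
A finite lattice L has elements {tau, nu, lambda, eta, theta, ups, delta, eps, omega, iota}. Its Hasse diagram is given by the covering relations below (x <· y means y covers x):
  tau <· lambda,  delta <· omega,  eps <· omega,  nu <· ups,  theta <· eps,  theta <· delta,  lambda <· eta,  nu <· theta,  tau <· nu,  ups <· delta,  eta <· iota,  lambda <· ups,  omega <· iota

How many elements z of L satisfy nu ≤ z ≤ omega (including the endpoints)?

The interval [nu, omega] = {delta, eps, nu, omega, theta, ups}, which has 6 elements.

6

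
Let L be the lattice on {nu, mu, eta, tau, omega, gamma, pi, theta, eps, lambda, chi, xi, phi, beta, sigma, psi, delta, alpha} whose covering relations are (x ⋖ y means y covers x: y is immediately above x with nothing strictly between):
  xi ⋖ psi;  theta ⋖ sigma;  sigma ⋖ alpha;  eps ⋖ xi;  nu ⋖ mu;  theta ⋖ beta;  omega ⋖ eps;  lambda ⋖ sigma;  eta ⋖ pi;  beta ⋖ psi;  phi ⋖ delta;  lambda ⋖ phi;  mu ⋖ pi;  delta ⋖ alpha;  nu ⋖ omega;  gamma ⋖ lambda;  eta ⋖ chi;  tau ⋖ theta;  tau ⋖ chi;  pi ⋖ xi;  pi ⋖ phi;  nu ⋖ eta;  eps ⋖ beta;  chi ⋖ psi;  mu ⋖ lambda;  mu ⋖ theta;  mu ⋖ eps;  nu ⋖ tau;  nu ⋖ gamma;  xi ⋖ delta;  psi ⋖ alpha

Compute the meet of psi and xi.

xi

Common lower bounds of {psi, xi}: eps, eta, mu, nu, omega, pi, xi.
The greatest among these is xi.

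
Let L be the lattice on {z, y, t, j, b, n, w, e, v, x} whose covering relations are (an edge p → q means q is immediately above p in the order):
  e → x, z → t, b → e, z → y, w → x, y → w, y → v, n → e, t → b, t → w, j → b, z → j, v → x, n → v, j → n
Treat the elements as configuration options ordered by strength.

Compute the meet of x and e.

e

Common lower bounds of {x, e}: b, e, j, n, t, z.
The greatest among these is e.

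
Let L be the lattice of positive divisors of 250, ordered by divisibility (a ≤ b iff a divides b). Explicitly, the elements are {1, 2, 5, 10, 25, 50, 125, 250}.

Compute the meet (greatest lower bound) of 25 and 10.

In the divisibility order, the meet is the greatest common divisor: gcd(25, 10) = 5.

5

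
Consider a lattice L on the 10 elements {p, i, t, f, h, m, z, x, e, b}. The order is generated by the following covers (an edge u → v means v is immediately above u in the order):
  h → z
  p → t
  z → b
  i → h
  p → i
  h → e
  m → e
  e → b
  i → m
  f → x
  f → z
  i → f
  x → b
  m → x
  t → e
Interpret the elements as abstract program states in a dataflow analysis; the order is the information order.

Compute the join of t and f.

Common upper bounds of {t, f}: b.
The least among these is b.

b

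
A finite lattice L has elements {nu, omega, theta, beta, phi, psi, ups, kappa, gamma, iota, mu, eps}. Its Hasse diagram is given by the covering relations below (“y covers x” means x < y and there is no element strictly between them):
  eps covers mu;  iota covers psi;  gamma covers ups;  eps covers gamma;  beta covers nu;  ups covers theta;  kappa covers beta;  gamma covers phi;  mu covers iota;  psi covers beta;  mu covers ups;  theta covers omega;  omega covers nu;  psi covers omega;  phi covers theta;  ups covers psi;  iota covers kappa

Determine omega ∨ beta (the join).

psi

Common upper bounds of {omega, beta}: eps, gamma, iota, mu, psi, ups.
The least among these is psi.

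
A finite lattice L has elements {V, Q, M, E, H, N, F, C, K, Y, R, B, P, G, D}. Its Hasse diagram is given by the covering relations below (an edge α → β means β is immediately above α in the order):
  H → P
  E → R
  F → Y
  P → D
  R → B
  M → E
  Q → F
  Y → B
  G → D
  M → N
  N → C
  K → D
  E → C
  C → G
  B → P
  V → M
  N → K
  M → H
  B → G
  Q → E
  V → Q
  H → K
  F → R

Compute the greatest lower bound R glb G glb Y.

F

Common lower bounds of {R, G, Y}: F, Q, V.
The greatest among these is F.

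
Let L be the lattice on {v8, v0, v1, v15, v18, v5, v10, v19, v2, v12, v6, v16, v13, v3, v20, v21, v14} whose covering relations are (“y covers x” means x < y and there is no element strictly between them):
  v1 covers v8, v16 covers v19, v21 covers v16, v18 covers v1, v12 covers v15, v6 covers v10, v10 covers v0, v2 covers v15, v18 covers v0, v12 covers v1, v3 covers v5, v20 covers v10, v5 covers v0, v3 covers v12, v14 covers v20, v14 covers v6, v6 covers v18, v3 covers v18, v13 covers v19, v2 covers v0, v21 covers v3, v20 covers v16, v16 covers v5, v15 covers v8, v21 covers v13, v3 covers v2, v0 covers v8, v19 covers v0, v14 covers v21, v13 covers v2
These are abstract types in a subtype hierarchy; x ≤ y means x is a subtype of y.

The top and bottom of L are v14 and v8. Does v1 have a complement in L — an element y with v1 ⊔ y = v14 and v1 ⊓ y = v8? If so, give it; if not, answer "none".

Need y with v1 ∨ y = v14 and v1 ∧ y = v8.
Checking each element gives: v20.

v20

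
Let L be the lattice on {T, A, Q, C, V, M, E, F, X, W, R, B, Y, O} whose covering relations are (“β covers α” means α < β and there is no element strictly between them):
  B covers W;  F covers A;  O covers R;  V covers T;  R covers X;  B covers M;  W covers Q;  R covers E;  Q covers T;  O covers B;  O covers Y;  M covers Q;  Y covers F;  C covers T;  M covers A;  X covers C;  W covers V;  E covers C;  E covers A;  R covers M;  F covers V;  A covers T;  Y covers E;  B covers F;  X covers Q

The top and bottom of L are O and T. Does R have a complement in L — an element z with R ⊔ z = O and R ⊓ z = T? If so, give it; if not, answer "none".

V

Need z with R ∨ z = O and R ∧ z = T.
Checking each element gives: V.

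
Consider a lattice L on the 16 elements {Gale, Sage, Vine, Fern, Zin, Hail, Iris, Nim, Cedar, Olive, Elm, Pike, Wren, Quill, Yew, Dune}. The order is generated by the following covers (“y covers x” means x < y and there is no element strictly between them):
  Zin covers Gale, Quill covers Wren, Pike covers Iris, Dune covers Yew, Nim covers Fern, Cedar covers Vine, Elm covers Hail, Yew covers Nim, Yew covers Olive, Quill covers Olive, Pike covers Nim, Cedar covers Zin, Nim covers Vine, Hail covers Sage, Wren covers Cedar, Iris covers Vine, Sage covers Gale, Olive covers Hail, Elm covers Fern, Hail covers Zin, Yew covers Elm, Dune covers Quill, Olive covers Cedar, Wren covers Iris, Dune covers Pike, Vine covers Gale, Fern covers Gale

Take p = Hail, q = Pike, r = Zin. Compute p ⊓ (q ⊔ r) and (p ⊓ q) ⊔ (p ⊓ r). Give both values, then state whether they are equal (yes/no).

Hail; Zin; no

q ⊔ r = Dune, so p ⊓ (q ⊔ r) = Hail ⊓ Dune = Hail.
p ⊓ q = Gale and p ⊓ r = Zin, so (p ⊓ q) ⊔ (p ⊓ r) = Gale ⊔ Zin = Zin.
Equal: no.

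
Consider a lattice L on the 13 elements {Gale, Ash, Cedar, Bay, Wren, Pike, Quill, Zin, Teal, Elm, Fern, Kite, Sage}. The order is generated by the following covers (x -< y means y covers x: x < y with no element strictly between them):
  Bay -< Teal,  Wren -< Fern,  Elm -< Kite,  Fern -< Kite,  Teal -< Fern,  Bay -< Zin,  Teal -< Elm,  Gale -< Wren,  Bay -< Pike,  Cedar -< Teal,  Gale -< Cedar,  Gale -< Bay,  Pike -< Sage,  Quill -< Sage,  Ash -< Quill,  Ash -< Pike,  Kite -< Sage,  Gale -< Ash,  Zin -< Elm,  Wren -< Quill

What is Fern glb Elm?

Common lower bounds of {Fern, Elm}: Bay, Cedar, Gale, Teal.
The greatest among these is Teal.

Teal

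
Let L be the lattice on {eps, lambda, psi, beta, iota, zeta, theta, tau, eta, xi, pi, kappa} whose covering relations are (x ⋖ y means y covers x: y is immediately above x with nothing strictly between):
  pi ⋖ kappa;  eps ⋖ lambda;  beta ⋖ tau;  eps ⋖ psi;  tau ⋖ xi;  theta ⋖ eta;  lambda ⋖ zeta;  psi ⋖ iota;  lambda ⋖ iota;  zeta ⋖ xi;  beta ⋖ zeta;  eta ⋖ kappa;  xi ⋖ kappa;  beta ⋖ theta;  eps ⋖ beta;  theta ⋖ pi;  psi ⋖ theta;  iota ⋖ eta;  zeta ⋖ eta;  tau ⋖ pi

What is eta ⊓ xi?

Common lower bounds of {eta, xi}: beta, eps, lambda, zeta.
The greatest among these is zeta.

zeta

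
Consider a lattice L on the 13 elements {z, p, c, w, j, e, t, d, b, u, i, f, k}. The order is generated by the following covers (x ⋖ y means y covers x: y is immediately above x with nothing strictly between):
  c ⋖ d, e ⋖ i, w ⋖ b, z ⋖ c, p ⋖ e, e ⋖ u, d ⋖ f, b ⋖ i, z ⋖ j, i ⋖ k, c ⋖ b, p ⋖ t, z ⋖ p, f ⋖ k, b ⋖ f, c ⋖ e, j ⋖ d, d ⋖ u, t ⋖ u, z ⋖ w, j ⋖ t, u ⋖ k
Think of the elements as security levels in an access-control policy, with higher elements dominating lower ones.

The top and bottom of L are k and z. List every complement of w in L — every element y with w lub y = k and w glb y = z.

t, u

Need y with w ∨ y = k and w ∧ y = z.
Checking each element gives: t, u.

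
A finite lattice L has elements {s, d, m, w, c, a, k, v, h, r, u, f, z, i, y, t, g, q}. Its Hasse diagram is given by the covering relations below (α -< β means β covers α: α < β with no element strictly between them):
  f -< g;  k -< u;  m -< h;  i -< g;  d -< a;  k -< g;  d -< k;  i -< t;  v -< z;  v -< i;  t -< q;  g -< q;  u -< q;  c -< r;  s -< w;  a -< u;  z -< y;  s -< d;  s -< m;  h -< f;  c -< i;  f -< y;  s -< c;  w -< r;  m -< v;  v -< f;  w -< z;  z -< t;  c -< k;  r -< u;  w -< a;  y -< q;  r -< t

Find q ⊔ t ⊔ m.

Common upper bounds of {q, t, m}: q.
The least among these is q.

q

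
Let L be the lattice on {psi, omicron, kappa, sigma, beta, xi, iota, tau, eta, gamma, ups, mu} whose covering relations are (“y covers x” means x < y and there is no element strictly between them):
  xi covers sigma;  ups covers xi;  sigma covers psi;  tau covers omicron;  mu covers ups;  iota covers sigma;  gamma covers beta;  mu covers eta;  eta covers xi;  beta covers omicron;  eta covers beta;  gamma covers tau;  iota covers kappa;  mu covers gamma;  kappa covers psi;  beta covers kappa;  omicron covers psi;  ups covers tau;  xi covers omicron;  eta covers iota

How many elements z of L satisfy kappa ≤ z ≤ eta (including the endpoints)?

4

The interval [kappa, eta] = {beta, eta, iota, kappa}, which has 4 elements.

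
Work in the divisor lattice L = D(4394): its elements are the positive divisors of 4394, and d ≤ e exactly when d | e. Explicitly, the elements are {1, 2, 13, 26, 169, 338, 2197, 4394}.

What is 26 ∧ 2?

2

Common lower bounds of {26, 2}: 1, 2.
The greatest among these is 2.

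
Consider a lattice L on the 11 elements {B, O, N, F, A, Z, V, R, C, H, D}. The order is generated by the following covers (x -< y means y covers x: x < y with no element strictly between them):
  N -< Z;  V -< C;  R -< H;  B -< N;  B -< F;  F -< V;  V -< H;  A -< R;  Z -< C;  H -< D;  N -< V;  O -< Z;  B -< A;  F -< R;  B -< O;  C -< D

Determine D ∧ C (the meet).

Common lower bounds of {D, C}: B, C, F, N, O, V, Z.
The greatest among these is C.

C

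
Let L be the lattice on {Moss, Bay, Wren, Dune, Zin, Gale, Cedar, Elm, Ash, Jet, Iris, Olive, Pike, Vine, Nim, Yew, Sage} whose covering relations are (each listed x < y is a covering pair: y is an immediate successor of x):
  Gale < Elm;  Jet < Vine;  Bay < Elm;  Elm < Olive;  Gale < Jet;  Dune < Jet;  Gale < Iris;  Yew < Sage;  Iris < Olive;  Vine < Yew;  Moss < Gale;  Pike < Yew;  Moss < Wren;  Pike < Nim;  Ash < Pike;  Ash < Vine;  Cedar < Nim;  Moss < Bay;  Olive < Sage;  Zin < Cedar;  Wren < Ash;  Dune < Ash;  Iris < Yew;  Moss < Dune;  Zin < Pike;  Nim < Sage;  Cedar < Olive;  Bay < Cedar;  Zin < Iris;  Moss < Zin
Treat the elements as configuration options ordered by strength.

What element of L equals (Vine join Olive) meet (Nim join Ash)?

Vine ∨ Olive = Sage
Nim ∨ Ash = Nim
Sage ∧ Nim = Nim

Nim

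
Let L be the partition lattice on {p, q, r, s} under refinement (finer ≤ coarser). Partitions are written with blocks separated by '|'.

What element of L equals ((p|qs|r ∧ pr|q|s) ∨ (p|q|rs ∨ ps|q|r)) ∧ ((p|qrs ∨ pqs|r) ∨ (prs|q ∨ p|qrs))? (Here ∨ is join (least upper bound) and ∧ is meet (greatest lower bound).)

prs|q

p|qs|r ∧ pr|q|s = p|q|r|s
p|q|rs ∨ ps|q|r = prs|q
p|q|r|s ∨ prs|q = prs|q
p|qrs ∨ pqs|r = pqrs
prs|q ∨ p|qrs = pqrs
pqrs ∨ pqrs = pqrs
prs|q ∧ pqrs = prs|q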